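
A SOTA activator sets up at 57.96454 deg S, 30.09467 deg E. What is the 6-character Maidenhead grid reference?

KD52ba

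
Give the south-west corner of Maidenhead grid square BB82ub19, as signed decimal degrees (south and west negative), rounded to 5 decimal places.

-77.92083, -142.32500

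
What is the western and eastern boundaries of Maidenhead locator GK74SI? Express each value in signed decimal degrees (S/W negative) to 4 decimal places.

Field G=6, K=10: +6·20° lon, +10·10° lat → SW at lon -60°, lat 10°.
Square 7, 4: +7·2° lon, +4·1° lat → SW at lon -46°, lat 14°.
Subsquare s=18, i=8: +18·0.0833333° lon, +8·0.0416667° lat → SW at lon -44.5°, lat 14.3333°.
Cell spans 0.0833333° lon × 0.0416667° lat.
west -44.5000, east -44.4167.

-44.5000, -44.4167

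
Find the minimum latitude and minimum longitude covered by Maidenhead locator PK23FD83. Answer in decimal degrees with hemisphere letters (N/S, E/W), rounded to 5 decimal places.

13.13750° N, 124.48333° E

Field P=15, K=10: +15·20° lon, +10·10° lat → SW at lon 120°, lat 10°.
Square 2, 3: +2·2° lon, +3·1° lat → SW at lon 124°, lat 13°.
Subsquare f=5, d=3: +5·0.0833333° lon, +3·0.0416667° lat → SW at lon 124.417°, lat 13.125°.
Extended square 8, 3: +8·0.00833333° lon, +3·0.00416667° lat → SW at lon 124.483°, lat 13.1375°.
latitude 13.13750° N, longitude 124.48333° E.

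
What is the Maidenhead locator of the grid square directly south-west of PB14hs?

PB14gr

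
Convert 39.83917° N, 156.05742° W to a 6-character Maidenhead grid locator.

Add 180° to longitude and 90° to latitude: 23.9426, 129.8392.
Field: lon ⌊23.9426/20⌋ = 1 → B; lat ⌊129.8392/10⌋ = 12 → M.
Square: lon ⌊3.9426/2⌋ = 1; lat ⌊9.8392/1⌋ = 9.
Subsquare: lon ⌊1.9426/0.0833333⌋ = 23 → x; lat ⌊0.8392/0.0416667⌋ = 20 → u.

BM19xu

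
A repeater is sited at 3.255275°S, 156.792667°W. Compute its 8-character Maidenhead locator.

BI16or48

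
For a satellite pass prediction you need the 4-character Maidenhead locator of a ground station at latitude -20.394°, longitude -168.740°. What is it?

AG59

Shift to the Maidenhead origin (180°W, 90°S): lon 11.26, lat 69.61.
Field: 11.26/20 → 0 → A, 69.61/10 → 6 → G; chars AG.
Square: 11.26/2 → 5, 9.61/1 → 9; chars 59.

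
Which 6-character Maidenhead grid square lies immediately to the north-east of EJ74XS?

EJ84at

Longitude subsquare x = 23; +1 → 24, wraps to 0 = a, carry into square.
Longitude square 7; +1 → 8.
Latitude subsquare s = 18; +1 → 19 = t.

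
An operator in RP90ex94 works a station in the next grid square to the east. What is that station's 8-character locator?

RP90fx04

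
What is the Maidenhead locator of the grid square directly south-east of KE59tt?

KE59us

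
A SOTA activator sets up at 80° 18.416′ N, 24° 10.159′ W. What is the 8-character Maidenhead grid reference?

Shift to the Maidenhead origin (180°W, 90°S): lon 155.83068, lat 170.30693.
Field (20°×10°, letters A–R): lon ⌊155.83068/20⌋ = 7 → H; lat ⌊170.30693/10⌋ = 17 → R.
Square (2°×1°, digits 0–9): lon ⌊15.83068/2⌋ = 7; lat ⌊0.30693/1⌋ = 0.
Subsquare (5′×2.5′, letters a–x): lon ⌊1.83068/0.0833333⌋ = 21 → v; lat ⌊0.30693/0.0416667⌋ = 7 → h.
Extended square (30″×15″, digits 0–9): lon ⌊0.08068/0.00833333⌋ = 9; lat ⌊0.01527/0.00416667⌋ = 3.

HR70vh93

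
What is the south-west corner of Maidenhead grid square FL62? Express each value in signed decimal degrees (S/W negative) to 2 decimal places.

Field F=5, L=11: +5·20° lon, +11·10° lat → SW at lon -80°, lat 20°.
Square 6, 2: +6·2° lon, +2·1° lat → SW at lon -68°, lat 22°.
latitude 22.00, longitude -68.00.

22.00, -68.00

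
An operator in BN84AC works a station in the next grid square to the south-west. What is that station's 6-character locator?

BN74xb

Longitude subsquare a = 0; −1 → -1, wraps to 23 = x, carry into square.
Longitude square 8; −1 → 7.
Latitude subsquare c = 2; −1 → 1 = b.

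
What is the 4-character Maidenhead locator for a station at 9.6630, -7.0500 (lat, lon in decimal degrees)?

Add 180° to longitude and 90° to latitude: 172.95, 99.66.
Field (20°×10°, letters A–R): 172.95/20 → 8 → I, 99.66/10 → 9 → J; chars IJ.
Square (2°×1°, digits 0–9): 12.95/2 → 6, 9.66/1 → 9; chars 69.

IJ69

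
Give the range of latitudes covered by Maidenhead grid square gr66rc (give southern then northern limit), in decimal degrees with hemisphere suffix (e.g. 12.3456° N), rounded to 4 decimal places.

Field G=6, R=17: +6·20° lon, +17·10° lat → SW at lon -60°, lat 80°.
Square 6, 6: +6·2° lon, +6·1° lat → SW at lon -48°, lat 86°.
Subsquare r=17, c=2: +17·0.0833333° lon, +2·0.0416667° lat → SW at lon -46.5833°, lat 86.0833°.
Cell spans 0.0833333° lon × 0.0416667° lat.
south 86.0833° N, north 86.1250° N.

86.0833° N, 86.1250° N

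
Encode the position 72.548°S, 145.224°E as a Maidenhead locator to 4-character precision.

QB27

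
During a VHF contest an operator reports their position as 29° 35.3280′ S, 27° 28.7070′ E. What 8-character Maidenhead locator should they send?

KG30rj78

Shift to the Maidenhead origin (180°W, 90°S): lon 207.47845, lat 60.41120.
Field: 207.47845/20 → 10 → K, 60.41120/10 → 6 → G; chars KG.
Square: 7.47845/2 → 3, 0.41120/1 → 0; chars 30.
Subsquare: 1.47845/0.0833333 → 17 → r, 0.41120/0.0416667 → 9 → j; chars rj.
Extended square: 0.06178/0.00833333 → 7, 0.03620/0.00416667 → 8; chars 78.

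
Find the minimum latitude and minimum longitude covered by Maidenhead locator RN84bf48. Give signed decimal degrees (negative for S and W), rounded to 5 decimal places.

44.24167, 176.11667

Field R=17, N=13: +17·20° lon, +13·10° lat → SW at lon 160°, lat 40°.
Square 8, 4: +8·2° lon, +4·1° lat → SW at lon 176°, lat 44°.
Subsquare b=1, f=5: +1·0.0833333° lon, +5·0.0416667° lat → SW at lon 176.083°, lat 44.2083°.
Extended square 4, 8: +4·0.00833333° lon, +8·0.00416667° lat → SW at lon 176.117°, lat 44.2417°.
latitude 44.24167, longitude 176.11667.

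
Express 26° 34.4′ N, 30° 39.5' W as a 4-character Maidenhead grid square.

Offset from 180°W / 90°S: lon 149.34°, lat 116.57°.
Field: lon ⌊149.34/20⌋ = 7 → H; lat ⌊116.57/10⌋ = 11 → L.
Square: lon ⌊9.34/2⌋ = 4; lat ⌊6.57/1⌋ = 6.

HL46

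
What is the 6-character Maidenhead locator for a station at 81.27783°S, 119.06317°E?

Add 180° to longitude and 90° to latitude: 299.0632, 8.7222.
Field: lon ⌊299.0632/20⌋ = 14 → O; lat ⌊8.7222/10⌋ = 0 → A.
Square: lon ⌊19.0632/2⌋ = 9; lat ⌊8.7222/1⌋ = 8.
Subsquare: lon ⌊1.0632/0.0833333⌋ = 12 → m; lat ⌊0.7222/0.0416667⌋ = 17 → r.

OA98mr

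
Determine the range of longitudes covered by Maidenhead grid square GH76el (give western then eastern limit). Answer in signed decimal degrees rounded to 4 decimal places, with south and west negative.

Field G=6, H=7: +6·20° lon, +7·10° lat → SW at lon -60°, lat -20°.
Square 7, 6: +7·2° lon, +6·1° lat → SW at lon -46°, lat -14°.
Subsquare e=4, l=11: +4·0.0833333° lon, +11·0.0416667° lat → SW at lon -45.6667°, lat -13.5417°.
Cell spans 0.0833333° lon × 0.0416667° lat.
west -45.6667, east -45.5833.

-45.6667, -45.5833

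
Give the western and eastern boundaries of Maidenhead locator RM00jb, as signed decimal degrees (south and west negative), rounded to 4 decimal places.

Field R=17, M=12: +17·20° lon, +12·10° lat → SW at lon 160°, lat 30°.
Square 0, 0: +0·2° lon, +0·1° lat → SW at lon 160°, lat 30°.
Subsquare j=9, b=1: +9·0.0833333° lon, +1·0.0416667° lat → SW at lon 160.75°, lat 30.0417°.
Cell spans 0.0833333° lon × 0.0416667° lat.
west 160.7500, east 160.8333.

160.7500, 160.8333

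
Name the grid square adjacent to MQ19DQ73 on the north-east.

Longitude extended square 7; +1 → 8.
Latitude extended square 3; +1 → 4.

MQ19dq84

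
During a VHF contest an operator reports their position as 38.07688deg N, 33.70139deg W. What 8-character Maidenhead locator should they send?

HM38db58

Add 180° to longitude and 90° to latitude: 146.29861, 128.07688.
Field: 146.29861/20 → 7 → H, 128.07688/10 → 12 → M; chars HM.
Square: 6.29861/2 → 3, 8.07688/1 → 8; chars 38.
Subsquare: 0.29861/0.0833333 → 3 → d, 0.07688/0.0416667 → 1 → b; chars db.
Extended square: 0.04861/0.00833333 → 5, 0.03521/0.00416667 → 8; chars 58.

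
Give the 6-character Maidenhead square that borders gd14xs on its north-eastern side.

Longitude subsquare x = 23; +1 → 24, wraps to 0 = a, carry into square.
Longitude square 1; +1 → 2.
Latitude subsquare s = 18; +1 → 19 = t.

GD24at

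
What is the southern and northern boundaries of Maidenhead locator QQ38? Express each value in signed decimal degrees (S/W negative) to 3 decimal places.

78.000, 79.000

Field Q=16, Q=16: +16·20° lon, +16·10° lat → SW at lon 140°, lat 70°.
Square 3, 8: +3·2° lon, +8·1° lat → SW at lon 146°, lat 78°.
Cell spans 2° lon × 1° lat.
south 78.000, north 79.000.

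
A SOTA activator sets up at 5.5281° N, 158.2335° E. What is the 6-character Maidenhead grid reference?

QJ95cm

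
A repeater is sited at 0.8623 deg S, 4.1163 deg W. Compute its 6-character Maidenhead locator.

Shift to the Maidenhead origin (180°W, 90°S): lon 175.8837, lat 89.1377.
Field: 175.8837/20 → 8 → I, 89.1377/10 → 8 → I; chars II.
Square: 15.8837/2 → 7, 9.1377/1 → 9; chars 79.
Subsquare: 1.8837/0.0833333 → 22 → w, 0.1377/0.0416667 → 3 → d; chars wd.

II79wd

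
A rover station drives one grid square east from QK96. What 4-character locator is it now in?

RK06

Longitude square 9; +1 → 10, wraps to 0, carry into field.
Longitude field Q = 16; +1 → 17 = R.
The latitude characters are unchanged.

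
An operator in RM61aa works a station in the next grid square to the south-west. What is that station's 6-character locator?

RM50xx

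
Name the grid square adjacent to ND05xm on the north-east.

ND15an

Longitude subsquare x = 23; +1 → 24, wraps to 0 = a, carry into square.
Longitude square 0; +1 → 1.
Latitude subsquare m = 12; +1 → 13 = n.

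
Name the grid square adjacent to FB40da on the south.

Latitude subsquare a = 0; −1 → -1, wraps to 23 = x, carry into square.
Latitude square 0; −1 → -1, wraps to 9, carry into field.
Latitude field B = 1; −1 → 0 = A.
The longitude characters are unchanged.

FA49dx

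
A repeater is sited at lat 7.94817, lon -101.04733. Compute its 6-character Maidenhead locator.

Offset from 180°W / 90°S: lon 78.9527°, lat 97.9482°.
Field: lon ⌊78.9527/20⌋ = 3 → D; lat ⌊97.9482/10⌋ = 9 → J.
Square: lon ⌊18.9527/2⌋ = 9; lat ⌊7.9482/1⌋ = 7.
Subsquare: lon ⌊0.9527/0.0833333⌋ = 11 → l; lat ⌊0.9482/0.0416667⌋ = 22 → w.

DJ97lw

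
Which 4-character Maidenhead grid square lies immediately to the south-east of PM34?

PM43

Longitude square 3; +1 → 4.
Latitude square 4; −1 → 3.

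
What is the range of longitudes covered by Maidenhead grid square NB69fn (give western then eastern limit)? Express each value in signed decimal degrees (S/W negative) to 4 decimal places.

92.4167, 92.5000

Field N=13, B=1: +13·20° lon, +1·10° lat → SW at lon 80°, lat -80°.
Square 6, 9: +6·2° lon, +9·1° lat → SW at lon 92°, lat -71°.
Subsquare f=5, n=13: +5·0.0833333° lon, +13·0.0416667° lat → SW at lon 92.4167°, lat -70.4583°.
Cell spans 0.0833333° lon × 0.0416667° lat.
west 92.4167, east 92.5000.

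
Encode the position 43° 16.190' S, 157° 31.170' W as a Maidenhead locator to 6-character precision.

Shift to the Maidenhead origin (180°W, 90°S): lon 22.4805, lat 46.7302.
Field: lon ⌊22.4805/20⌋ = 1 → B; lat ⌊46.7302/10⌋ = 4 → E.
Square: lon ⌊2.4805/2⌋ = 1; lat ⌊6.7302/1⌋ = 6.
Subsquare: lon ⌊0.4805/0.0833333⌋ = 5 → f; lat ⌊0.7302/0.0416667⌋ = 17 → r.

BE16fr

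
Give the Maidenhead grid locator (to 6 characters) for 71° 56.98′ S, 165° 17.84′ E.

RB28pb

Offset from 180°W / 90°S: lon 345.2973°, lat 18.0503°.
Field: 345.2973/20 → 17 → R, 18.0503/10 → 1 → B; chars RB.
Square: 5.2973/2 → 2, 8.0503/1 → 8; chars 28.
Subsquare: 1.2973/0.0833333 → 15 → p, 0.0503/0.0416667 → 1 → b; chars pb.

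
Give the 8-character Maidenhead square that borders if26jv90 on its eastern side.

IF26kv00

Longitude extended square 9; +1 → 10, wraps to 0, carry into subsquare.
Longitude subsquare j = 9; +1 → 10 = k.
The latitude characters are unchanged.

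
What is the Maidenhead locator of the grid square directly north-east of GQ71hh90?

GQ71ih01

Longitude extended square 9; +1 → 10, wraps to 0, carry into subsquare.
Longitude subsquare h = 7; +1 → 8 = i.
Latitude extended square 0; +1 → 1.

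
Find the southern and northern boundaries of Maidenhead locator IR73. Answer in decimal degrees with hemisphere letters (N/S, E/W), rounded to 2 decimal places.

Field I=8, R=17: +8·20° lon, +17·10° lat → SW at lon -20°, lat 80°.
Square 7, 3: +7·2° lon, +3·1° lat → SW at lon -6°, lat 83°.
Cell spans 2° lon × 1° lat.
south 83.00° N, north 84.00° N.

83.00° N, 84.00° N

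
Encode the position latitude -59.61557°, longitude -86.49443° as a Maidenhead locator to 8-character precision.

ED60sj02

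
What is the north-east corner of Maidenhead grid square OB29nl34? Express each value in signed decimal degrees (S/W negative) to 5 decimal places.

Field O=14, B=1: +14·20° lon, +1·10° lat → SW at lon 100°, lat -80°.
Square 2, 9: +2·2° lon, +9·1° lat → SW at lon 104°, lat -71°.
Subsquare n=13, l=11: +13·0.0833333° lon, +11·0.0416667° lat → SW at lon 105.083°, lat -70.5417°.
Extended square 3, 4: +3·0.00833333° lon, +4·0.00416667° lat → SW at lon 105.108°, lat -70.525°.
Cell spans 0.00833333° lon × 0.00416667° lat. NE corner is SW corner plus one full cell.
latitude -70.52083, longitude 105.11667.

-70.52083, 105.11667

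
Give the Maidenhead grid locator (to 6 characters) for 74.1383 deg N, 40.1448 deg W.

GQ94wd

Add 180° to longitude and 90° to latitude: 139.8552, 164.1383.
Field: 139.8552/20 → 6 → G, 164.1383/10 → 16 → Q; chars GQ.
Square: 19.8552/2 → 9, 4.1383/1 → 4; chars 94.
Subsquare: 1.8552/0.0833333 → 22 → w, 0.1383/0.0416667 → 3 → d; chars wd.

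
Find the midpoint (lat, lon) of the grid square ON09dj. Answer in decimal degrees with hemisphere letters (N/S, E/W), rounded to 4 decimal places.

Field O=14, N=13: +14·20° lon, +13·10° lat → SW at lon 100°, lat 40°.
Square 0, 9: +0·2° lon, +9·1° lat → SW at lon 100°, lat 49°.
Subsquare d=3, j=9: +3·0.0833333° lon, +9·0.0416667° lat → SW at lon 100.25°, lat 49.375°.
Cell spans 0.0833333° lon × 0.0416667° lat. Centre is SW corner plus half of each.
latitude 49.3958° N, longitude 100.2917° E.

49.3958° N, 100.2917° E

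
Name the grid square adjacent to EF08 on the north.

Latitude square 8; +1 → 9.
The longitude characters are unchanged.

EF09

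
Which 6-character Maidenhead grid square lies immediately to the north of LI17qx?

Latitude subsquare x = 23; +1 → 24, wraps to 0 = a, carry into square.
Latitude square 7; +1 → 8.
The longitude characters are unchanged.

LI18qa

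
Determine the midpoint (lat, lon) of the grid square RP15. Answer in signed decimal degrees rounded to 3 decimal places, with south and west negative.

65.500, 163.000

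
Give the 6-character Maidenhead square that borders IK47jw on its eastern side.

IK47kw

Longitude subsquare j = 9; +1 → 10 = k.
The latitude characters are unchanged.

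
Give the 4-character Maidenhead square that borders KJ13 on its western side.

Longitude square 1; −1 → 0.
The latitude characters are unchanged.

KJ03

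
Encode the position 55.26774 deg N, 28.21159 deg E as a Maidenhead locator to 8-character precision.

KO45cg54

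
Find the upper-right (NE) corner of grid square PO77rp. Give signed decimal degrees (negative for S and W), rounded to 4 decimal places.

57.6667, 135.5000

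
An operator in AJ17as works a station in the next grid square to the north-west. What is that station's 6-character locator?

Longitude subsquare a = 0; −1 → -1, wraps to 23 = x, carry into square.
Longitude square 1; −1 → 0.
Latitude subsquare s = 18; +1 → 19 = t.

AJ07xt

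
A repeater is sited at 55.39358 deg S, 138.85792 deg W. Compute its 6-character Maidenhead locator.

Shift to the Maidenhead origin (180°W, 90°S): lon 41.1421, lat 34.6064.
Field: lon ⌊41.1421/20⌋ = 2 → C; lat ⌊34.6064/10⌋ = 3 → D.
Square: lon ⌊1.1421/2⌋ = 0; lat ⌊4.6064/1⌋ = 4.
Subsquare: lon ⌊1.1421/0.0833333⌋ = 13 → n; lat ⌊0.6064/0.0416667⌋ = 14 → o.

CD04no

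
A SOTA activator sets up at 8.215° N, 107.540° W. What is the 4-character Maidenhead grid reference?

DJ68

Shift to the Maidenhead origin (180°W, 90°S): lon 72.46, lat 98.22.
Field: lon ⌊72.46/20⌋ = 3 → D; lat ⌊98.22/10⌋ = 9 → J.
Square: lon ⌊12.46/2⌋ = 6; lat ⌊8.22/1⌋ = 8.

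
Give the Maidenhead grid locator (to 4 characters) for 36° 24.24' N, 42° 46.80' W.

GM86

Add 180° to longitude and 90° to latitude: 137.22, 126.40.
Field: 137.22/20 → 6 → G, 126.40/10 → 12 → M; chars GM.
Square: 17.22/2 → 8, 6.40/1 → 6; chars 86.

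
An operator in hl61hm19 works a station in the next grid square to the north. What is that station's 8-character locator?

HL61hn10

Latitude extended square 9; +1 → 10, wraps to 0, carry into subsquare.
Latitude subsquare m = 12; +1 → 13 = n.
The longitude characters are unchanged.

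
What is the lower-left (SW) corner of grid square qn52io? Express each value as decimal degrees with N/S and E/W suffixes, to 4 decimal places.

42.5833° N, 150.6667° E

Field Q=16, N=13: +16·20° lon, +13·10° lat → SW at lon 140°, lat 40°.
Square 5, 2: +5·2° lon, +2·1° lat → SW at lon 150°, lat 42°.
Subsquare i=8, o=14: +8·0.0833333° lon, +14·0.0416667° lat → SW at lon 150.667°, lat 42.5833°.
latitude 42.5833° N, longitude 150.6667° E.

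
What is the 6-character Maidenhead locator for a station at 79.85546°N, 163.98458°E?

RQ19xu

Offset from 180°W / 90°S: lon 343.9846°, lat 169.8555°.
Field: 343.9846/20 → 17 → R, 169.8555/10 → 16 → Q; chars RQ.
Square: 3.9846/2 → 1, 9.8555/1 → 9; chars 19.
Subsquare: 1.9846/0.0833333 → 23 → x, 0.8555/0.0416667 → 20 → u; chars xu.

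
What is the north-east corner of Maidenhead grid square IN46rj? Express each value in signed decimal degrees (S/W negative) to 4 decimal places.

Field I=8, N=13: +8·20° lon, +13·10° lat → SW at lon -20°, lat 40°.
Square 4, 6: +4·2° lon, +6·1° lat → SW at lon -12°, lat 46°.
Subsquare r=17, j=9: +17·0.0833333° lon, +9·0.0416667° lat → SW at lon -10.5833°, lat 46.375°.
Cell spans 0.0833333° lon × 0.0416667° lat. NE corner is SW corner plus one full cell.
latitude 46.4167, longitude -10.5000.

46.4167, -10.5000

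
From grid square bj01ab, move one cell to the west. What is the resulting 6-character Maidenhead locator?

Longitude subsquare a = 0; −1 → -1, wraps to 23 = x, carry into square.
Longitude square 0; −1 → -1, wraps to 9, carry into field.
Longitude field B = 1; −1 → 0 = A.
The latitude characters are unchanged.

AJ91xb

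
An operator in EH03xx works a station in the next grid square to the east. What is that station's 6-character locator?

EH13ax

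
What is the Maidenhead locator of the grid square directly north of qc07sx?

Latitude subsquare x = 23; +1 → 24, wraps to 0 = a, carry into square.
Latitude square 7; +1 → 8.
The longitude characters are unchanged.

QC08sa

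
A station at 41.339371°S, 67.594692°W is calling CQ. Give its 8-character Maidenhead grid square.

Offset from 180°W / 90°S: lon 112.40531°, lat 48.66063°.
Field: lon ⌊112.40531/20⌋ = 5 → F; lat ⌊48.66063/10⌋ = 4 → E.
Square: lon ⌊12.40531/2⌋ = 6; lat ⌊8.66063/1⌋ = 8.
Subsquare: lon ⌊0.40531/0.0833333⌋ = 4 → e; lat ⌊0.66063/0.0416667⌋ = 15 → p.
Extended square: lon ⌊0.07197/0.00833333⌋ = 8; lat ⌊0.03563/0.00416667⌋ = 8.

FE68ep88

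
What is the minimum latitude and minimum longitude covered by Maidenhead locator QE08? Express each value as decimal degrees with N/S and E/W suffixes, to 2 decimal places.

Field Q=16, E=4: +16·20° lon, +4·10° lat → SW at lon 140°, lat -50°.
Square 0, 8: +0·2° lon, +8·1° lat → SW at lon 140°, lat -42°.
latitude 42.00° S, longitude 140.00° E.

42.00° S, 140.00° E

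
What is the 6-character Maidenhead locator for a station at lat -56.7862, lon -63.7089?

FD83df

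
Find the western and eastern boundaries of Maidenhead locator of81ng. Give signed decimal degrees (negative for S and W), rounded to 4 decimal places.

Field O=14, F=5: +14·20° lon, +5·10° lat → SW at lon 100°, lat -40°.
Square 8, 1: +8·2° lon, +1·1° lat → SW at lon 116°, lat -39°.
Subsquare n=13, g=6: +13·0.0833333° lon, +6·0.0416667° lat → SW at lon 117.083°, lat -38.75°.
Cell spans 0.0833333° lon × 0.0416667° lat.
west 117.0833, east 117.1667.

117.0833, 117.1667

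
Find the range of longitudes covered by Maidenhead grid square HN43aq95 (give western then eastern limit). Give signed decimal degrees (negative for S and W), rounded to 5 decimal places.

-31.92500, -31.91667

Field H=7, N=13: +7·20° lon, +13·10° lat → SW at lon -40°, lat 40°.
Square 4, 3: +4·2° lon, +3·1° lat → SW at lon -32°, lat 43°.
Subsquare a=0, q=16: +0·0.0833333° lon, +16·0.0416667° lat → SW at lon -32°, lat 43.6667°.
Extended square 9, 5: +9·0.00833333° lon, +5·0.00416667° lat → SW at lon -31.925°, lat 43.6875°.
Cell spans 0.00833333° lon × 0.00416667° lat.
west -31.92500, east -31.91667.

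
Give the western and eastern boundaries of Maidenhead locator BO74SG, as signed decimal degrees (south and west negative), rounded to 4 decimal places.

Field B=1, O=14: +1·20° lon, +14·10° lat → SW at lon -160°, lat 50°.
Square 7, 4: +7·2° lon, +4·1° lat → SW at lon -146°, lat 54°.
Subsquare s=18, g=6: +18·0.0833333° lon, +6·0.0416667° lat → SW at lon -144.5°, lat 54.25°.
Cell spans 0.0833333° lon × 0.0416667° lat.
west -144.5000, east -144.4167.

-144.5000, -144.4167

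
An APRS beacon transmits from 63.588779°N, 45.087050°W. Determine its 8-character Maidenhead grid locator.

GP73ko91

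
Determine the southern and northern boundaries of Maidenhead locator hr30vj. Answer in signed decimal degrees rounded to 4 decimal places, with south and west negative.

80.3750, 80.4167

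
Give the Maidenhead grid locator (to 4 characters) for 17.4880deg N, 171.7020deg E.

RK57

Shift to the Maidenhead origin (180°W, 90°S): lon 351.70, lat 107.49.
Field: lon ⌊351.70/20⌋ = 17 → R; lat ⌊107.49/10⌋ = 10 → K.
Square: lon ⌊11.70/2⌋ = 5; lat ⌊7.49/1⌋ = 7.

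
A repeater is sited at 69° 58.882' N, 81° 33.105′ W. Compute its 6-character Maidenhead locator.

EP99fx

Add 180° to longitude and 90° to latitude: 98.4483, 159.9814.
Field: 98.4483/20 → 4 → E, 159.9814/10 → 15 → P; chars EP.
Square: 18.4483/2 → 9, 9.9814/1 → 9; chars 99.
Subsquare: 0.4483/0.0833333 → 5 → f, 0.9814/0.0416667 → 23 → x; chars fx.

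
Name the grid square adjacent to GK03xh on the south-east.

GK13ag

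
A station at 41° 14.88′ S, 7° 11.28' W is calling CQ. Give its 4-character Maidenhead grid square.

IE68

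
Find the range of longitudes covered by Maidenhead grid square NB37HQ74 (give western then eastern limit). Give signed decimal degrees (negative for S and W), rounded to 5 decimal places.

86.64167, 86.65000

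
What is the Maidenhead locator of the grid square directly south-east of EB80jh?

EB80kg

Longitude subsquare j = 9; +1 → 10 = k.
Latitude subsquare h = 7; −1 → 6 = g.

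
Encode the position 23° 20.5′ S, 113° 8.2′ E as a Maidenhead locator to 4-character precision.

Offset from 180°W / 90°S: lon 293.14°, lat 66.66°.
Field (20°×10°, letters A–R): lon ⌊293.14/20⌋ = 14 → O; lat ⌊66.66/10⌋ = 6 → G.
Square (2°×1°, digits 0–9): lon ⌊13.14/2⌋ = 6; lat ⌊6.66/1⌋ = 6.

OG66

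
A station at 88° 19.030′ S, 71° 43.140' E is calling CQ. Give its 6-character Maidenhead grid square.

Add 180° to longitude and 90° to latitude: 251.7190, 1.6828.
Field (20°×10°, letters A–R): lon ⌊251.7190/20⌋ = 12 → M; lat ⌊1.6828/10⌋ = 0 → A.
Square (2°×1°, digits 0–9): lon ⌊11.7190/2⌋ = 5; lat ⌊1.6828/1⌋ = 1.
Subsquare (5′×2.5′, letters a–x): lon ⌊1.7190/0.0833333⌋ = 20 → u; lat ⌊0.6828/0.0416667⌋ = 16 → q.

MA51uq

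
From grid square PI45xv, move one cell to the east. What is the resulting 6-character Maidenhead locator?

Longitude subsquare x = 23; +1 → 24, wraps to 0 = a, carry into square.
Longitude square 4; +1 → 5.
The latitude characters are unchanged.

PI55av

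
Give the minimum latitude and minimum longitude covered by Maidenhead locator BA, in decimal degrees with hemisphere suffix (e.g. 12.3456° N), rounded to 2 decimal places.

Field B=1, A=0: +1·20° lon, +0·10° lat → SW at lon -160°, lat -90°.
latitude 90.00° S, longitude 160.00° W.

90.00° S, 160.00° W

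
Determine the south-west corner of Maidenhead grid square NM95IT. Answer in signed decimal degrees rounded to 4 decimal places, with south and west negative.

35.7917, 98.6667

Field N=13, M=12: +13·20° lon, +12·10° lat → SW at lon 80°, lat 30°.
Square 9, 5: +9·2° lon, +5·1° lat → SW at lon 98°, lat 35°.
Subsquare i=8, t=19: +8·0.0833333° lon, +19·0.0416667° lat → SW at lon 98.6667°, lat 35.7917°.
latitude 35.7917, longitude 98.6667.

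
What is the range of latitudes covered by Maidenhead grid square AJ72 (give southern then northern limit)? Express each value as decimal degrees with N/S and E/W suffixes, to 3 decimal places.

2.000° N, 3.000° N

Field A=0, J=9: +0·20° lon, +9·10° lat → SW at lon -180°, lat 0°.
Square 7, 2: +7·2° lon, +2·1° lat → SW at lon -166°, lat 2°.
Cell spans 2° lon × 1° lat.
south 2.000° N, north 3.000° N.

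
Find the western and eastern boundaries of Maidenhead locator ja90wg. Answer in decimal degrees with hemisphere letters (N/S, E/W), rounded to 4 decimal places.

19.8333° E, 19.9167° E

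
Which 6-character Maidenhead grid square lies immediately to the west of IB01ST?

IB01rt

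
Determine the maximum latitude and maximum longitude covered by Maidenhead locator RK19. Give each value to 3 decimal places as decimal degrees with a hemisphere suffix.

20.000° N, 164.000° E

Field R=17, K=10: +17·20° lon, +10·10° lat → SW at lon 160°, lat 10°.
Square 1, 9: +1·2° lon, +9·1° lat → SW at lon 162°, lat 19°.
Cell spans 2° lon × 1° lat. NE corner is SW corner plus one full cell.
latitude 20.000° N, longitude 164.000° E.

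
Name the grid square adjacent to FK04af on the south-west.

EK94xe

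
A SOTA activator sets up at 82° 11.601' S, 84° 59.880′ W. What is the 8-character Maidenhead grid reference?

EA77mt03

Add 180° to longitude and 90° to latitude: 95.00200, 7.80665.
Field (20°×10°, letters A–R): lon ⌊95.00200/20⌋ = 4 → E; lat ⌊7.80665/10⌋ = 0 → A.
Square (2°×1°, digits 0–9): lon ⌊15.00200/2⌋ = 7; lat ⌊7.80665/1⌋ = 7.
Subsquare (5′×2.5′, letters a–x): lon ⌊1.00200/0.0833333⌋ = 12 → m; lat ⌊0.80665/0.0416667⌋ = 19 → t.
Extended square (30″×15″, digits 0–9): lon ⌊0.00200/0.00833333⌋ = 0; lat ⌊0.01498/0.00416667⌋ = 3.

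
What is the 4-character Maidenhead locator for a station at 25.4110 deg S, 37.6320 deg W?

HG14

Offset from 180°W / 90°S: lon 142.37°, lat 64.59°.
Field: lon ⌊142.37/20⌋ = 7 → H; lat ⌊64.59/10⌋ = 6 → G.
Square: lon ⌊2.37/2⌋ = 1; lat ⌊4.59/1⌋ = 4.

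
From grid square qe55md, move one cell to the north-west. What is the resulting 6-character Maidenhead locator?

Longitude subsquare m = 12; −1 → 11 = l.
Latitude subsquare d = 3; +1 → 4 = e.

QE55le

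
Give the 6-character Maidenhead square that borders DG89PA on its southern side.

DG88px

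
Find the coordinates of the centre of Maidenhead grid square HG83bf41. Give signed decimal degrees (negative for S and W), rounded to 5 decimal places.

Field H=7, G=6: +7·20° lon, +6·10° lat → SW at lon -40°, lat -30°.
Square 8, 3: +8·2° lon, +3·1° lat → SW at lon -24°, lat -27°.
Subsquare b=1, f=5: +1·0.0833333° lon, +5·0.0416667° lat → SW at lon -23.9167°, lat -26.7917°.
Extended square 4, 1: +4·0.00833333° lon, +1·0.00416667° lat → SW at lon -23.8833°, lat -26.7875°.
Cell spans 0.00833333° lon × 0.00416667° lat. Centre is SW corner plus half of each.
latitude -26.78542, longitude -23.87917.

-26.78542, -23.87917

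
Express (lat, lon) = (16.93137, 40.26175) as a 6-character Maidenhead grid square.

LK06dw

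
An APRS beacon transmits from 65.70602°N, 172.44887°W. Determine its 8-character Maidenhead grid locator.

AP35sq69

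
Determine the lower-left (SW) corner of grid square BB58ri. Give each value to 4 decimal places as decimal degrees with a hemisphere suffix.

71.6667° S, 148.5833° W

Field B=1, B=1: +1·20° lon, +1·10° lat → SW at lon -160°, lat -80°.
Square 5, 8: +5·2° lon, +8·1° lat → SW at lon -150°, lat -72°.
Subsquare r=17, i=8: +17·0.0833333° lon, +8·0.0416667° lat → SW at lon -148.583°, lat -71.6667°.
latitude 71.6667° S, longitude 148.5833° W.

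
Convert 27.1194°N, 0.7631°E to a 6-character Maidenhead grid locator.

JL07jc

Shift to the Maidenhead origin (180°W, 90°S): lon 180.7631, lat 117.1194.
Field: 180.7631/20 → 9 → J, 117.1194/10 → 11 → L; chars JL.
Square: 0.7631/2 → 0, 7.1194/1 → 7; chars 07.
Subsquare: 0.7631/0.0833333 → 9 → j, 0.1194/0.0416667 → 2 → c; chars jc.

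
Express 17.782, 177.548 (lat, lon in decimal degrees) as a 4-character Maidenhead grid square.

Add 180° to longitude and 90° to latitude: 357.55, 107.78.
Field (20°×10°, letters A–R): lon ⌊357.55/20⌋ = 17 → R; lat ⌊107.78/10⌋ = 10 → K.
Square (2°×1°, digits 0–9): lon ⌊17.55/2⌋ = 8; lat ⌊7.78/1⌋ = 7.

RK87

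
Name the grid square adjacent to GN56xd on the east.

GN66ad

Longitude subsquare x = 23; +1 → 24, wraps to 0 = a, carry into square.
Longitude square 5; +1 → 6.
The latitude characters are unchanged.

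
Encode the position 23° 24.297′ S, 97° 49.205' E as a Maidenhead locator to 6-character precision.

Shift to the Maidenhead origin (180°W, 90°S): lon 277.8201, lat 66.5951.
Field: lon ⌊277.8201/20⌋ = 13 → N; lat ⌊66.5951/10⌋ = 6 → G.
Square: lon ⌊17.8201/2⌋ = 8; lat ⌊6.5951/1⌋ = 6.
Subsquare: lon ⌊1.8201/0.0833333⌋ = 21 → v; lat ⌊0.5951/0.0416667⌋ = 14 → o.

NG86vo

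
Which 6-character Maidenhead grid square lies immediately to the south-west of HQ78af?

HQ68xe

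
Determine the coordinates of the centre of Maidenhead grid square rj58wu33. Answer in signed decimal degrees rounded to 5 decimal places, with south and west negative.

Field R=17, J=9: +17·20° lon, +9·10° lat → SW at lon 160°, lat 0°.
Square 5, 8: +5·2° lon, +8·1° lat → SW at lon 170°, lat 8°.
Subsquare w=22, u=20: +22·0.0833333° lon, +20·0.0416667° lat → SW at lon 171.833°, lat 8.83333°.
Extended square 3, 3: +3·0.00833333° lon, +3·0.00416667° lat → SW at lon 171.858°, lat 8.84583°.
Cell spans 0.00833333° lon × 0.00416667° lat. Centre is SW corner plus half of each.
latitude 8.84792, longitude 171.86250.

8.84792, 171.86250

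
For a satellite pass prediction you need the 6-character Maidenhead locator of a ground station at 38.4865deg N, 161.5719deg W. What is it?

Add 180° to longitude and 90° to latitude: 18.4281, 128.4865.
Field (20°×10°, letters A–R): 18.4281/20 → 0 → A, 128.4865/10 → 12 → M; chars AM.
Square (2°×1°, digits 0–9): 18.4281/2 → 9, 8.4865/1 → 8; chars 98.
Subsquare (5′×2.5′, letters a–x): 0.4281/0.0833333 → 5 → f, 0.4865/0.0416667 → 11 → l; chars fl.

AM98fl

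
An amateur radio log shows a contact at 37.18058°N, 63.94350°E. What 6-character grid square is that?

MM17xe

Offset from 180°W / 90°S: lon 243.9435°, lat 127.1806°.
Field: lon ⌊243.9435/20⌋ = 12 → M; lat ⌊127.1806/10⌋ = 12 → M.
Square: lon ⌊3.9435/2⌋ = 1; lat ⌊7.1806/1⌋ = 7.
Subsquare: lon ⌊1.9435/0.0833333⌋ = 23 → x; lat ⌊0.1806/0.0416667⌋ = 4 → e.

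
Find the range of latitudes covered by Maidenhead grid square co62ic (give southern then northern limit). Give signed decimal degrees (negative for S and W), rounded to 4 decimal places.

52.0833, 52.1250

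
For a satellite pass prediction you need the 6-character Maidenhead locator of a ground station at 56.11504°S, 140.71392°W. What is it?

BD93pv

Add 180° to longitude and 90° to latitude: 39.2861, 33.8850.
Field: 39.2861/20 → 1 → B, 33.8850/10 → 3 → D; chars BD.
Square: 19.2861/2 → 9, 3.8850/1 → 3; chars 93.
Subsquare: 1.2861/0.0833333 → 15 → p, 0.8850/0.0416667 → 21 → v; chars pv.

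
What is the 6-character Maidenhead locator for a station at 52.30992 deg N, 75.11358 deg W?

FO22kh

Add 180° to longitude and 90° to latitude: 104.8864, 142.3099.
Field: 104.8864/20 → 5 → F, 142.3099/10 → 14 → O; chars FO.
Square: 4.8864/2 → 2, 2.3099/1 → 2; chars 22.
Subsquare: 0.8864/0.0833333 → 10 → k, 0.3099/0.0416667 → 7 → h; chars kh.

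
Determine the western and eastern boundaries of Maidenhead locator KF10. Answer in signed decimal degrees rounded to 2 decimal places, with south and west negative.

Field K=10, F=5: +10·20° lon, +5·10° lat → SW at lon 20°, lat -40°.
Square 1, 0: +1·2° lon, +0·1° lat → SW at lon 22°, lat -40°.
Cell spans 2° lon × 1° lat.
west 22.00, east 24.00.

22.00, 24.00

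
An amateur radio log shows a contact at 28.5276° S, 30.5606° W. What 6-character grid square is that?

Offset from 180°W / 90°S: lon 149.4394°, lat 61.4724°.
Field: lon ⌊149.4394/20⌋ = 7 → H; lat ⌊61.4724/10⌋ = 6 → G.
Square: lon ⌊9.4394/2⌋ = 4; lat ⌊1.4724/1⌋ = 1.
Subsquare: lon ⌊1.4394/0.0833333⌋ = 17 → r; lat ⌊0.4724/0.0416667⌋ = 11 → l.

HG41rl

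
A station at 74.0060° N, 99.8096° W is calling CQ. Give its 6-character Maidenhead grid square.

EQ04ca

Shift to the Maidenhead origin (180°W, 90°S): lon 80.1904, lat 164.0060.
Field: 80.1904/20 → 4 → E, 164.0060/10 → 16 → Q; chars EQ.
Square: 0.1904/2 → 0, 4.0060/1 → 4; chars 04.
Subsquare: 0.1904/0.0833333 → 2 → c, 0.0060/0.0416667 → 0 → a; chars ca.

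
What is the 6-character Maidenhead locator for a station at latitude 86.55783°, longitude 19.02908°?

JR96mn

Add 180° to longitude and 90° to latitude: 199.0291, 176.5578.
Field (20°×10°, letters A–R): lon ⌊199.0291/20⌋ = 9 → J; lat ⌊176.5578/10⌋ = 17 → R.
Square (2°×1°, digits 0–9): lon ⌊19.0291/2⌋ = 9; lat ⌊6.5578/1⌋ = 6.
Subsquare (5′×2.5′, letters a–x): lon ⌊1.0291/0.0833333⌋ = 12 → m; lat ⌊0.5578/0.0416667⌋ = 13 → n.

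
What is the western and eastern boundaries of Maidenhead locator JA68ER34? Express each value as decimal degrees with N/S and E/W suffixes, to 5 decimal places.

12.35833° E, 12.36667° E

Field J=9, A=0: +9·20° lon, +0·10° lat → SW at lon 0°, lat -90°.
Square 6, 8: +6·2° lon, +8·1° lat → SW at lon 12°, lat -82°.
Subsquare e=4, r=17: +4·0.0833333° lon, +17·0.0416667° lat → SW at lon 12.3333°, lat -81.2917°.
Extended square 3, 4: +3·0.00833333° lon, +4·0.00416667° lat → SW at lon 12.3583°, lat -81.275°.
Cell spans 0.00833333° lon × 0.00416667° lat.
west 12.35833° E, east 12.36667° E.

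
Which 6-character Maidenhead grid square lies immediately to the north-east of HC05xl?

Longitude subsquare x = 23; +1 → 24, wraps to 0 = a, carry into square.
Longitude square 0; +1 → 1.
Latitude subsquare l = 11; +1 → 12 = m.

HC15am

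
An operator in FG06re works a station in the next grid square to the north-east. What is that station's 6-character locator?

FG06sf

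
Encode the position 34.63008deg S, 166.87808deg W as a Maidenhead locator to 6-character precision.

Add 180° to longitude and 90° to latitude: 13.1219, 55.3699.
Field: lon ⌊13.1219/20⌋ = 0 → A; lat ⌊55.3699/10⌋ = 5 → F.
Square: lon ⌊13.1219/2⌋ = 6; lat ⌊5.3699/1⌋ = 5.
Subsquare: lon ⌊1.1219/0.0833333⌋ = 13 → n; lat ⌊0.3699/0.0416667⌋ = 8 → i.

AF65ni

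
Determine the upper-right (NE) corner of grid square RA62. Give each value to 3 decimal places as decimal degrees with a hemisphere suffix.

87.000° S, 174.000° E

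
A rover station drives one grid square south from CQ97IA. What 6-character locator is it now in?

CQ96ix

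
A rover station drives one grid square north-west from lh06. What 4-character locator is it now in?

KH97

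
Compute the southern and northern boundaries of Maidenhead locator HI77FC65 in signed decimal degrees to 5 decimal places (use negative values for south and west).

-2.89583, -2.89167

Field H=7, I=8: +7·20° lon, +8·10° lat → SW at lon -40°, lat -10°.
Square 7, 7: +7·2° lon, +7·1° lat → SW at lon -26°, lat -3°.
Subsquare f=5, c=2: +5·0.0833333° lon, +2·0.0416667° lat → SW at lon -25.5833°, lat -2.91667°.
Extended square 6, 5: +6·0.00833333° lon, +5·0.00416667° lat → SW at lon -25.5333°, lat -2.89583°.
Cell spans 0.00833333° lon × 0.00416667° lat.
south -2.89583, north -2.89167.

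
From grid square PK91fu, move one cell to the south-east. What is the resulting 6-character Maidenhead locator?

Longitude subsquare f = 5; +1 → 6 = g.
Latitude subsquare u = 20; −1 → 19 = t.

PK91gt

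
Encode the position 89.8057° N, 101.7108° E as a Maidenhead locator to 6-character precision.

OR09ut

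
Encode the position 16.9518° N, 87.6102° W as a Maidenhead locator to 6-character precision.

Offset from 180°W / 90°S: lon 92.3898°, lat 106.9518°.
Field: 92.3898/20 → 4 → E, 106.9518/10 → 10 → K; chars EK.
Square: 12.3898/2 → 6, 6.9518/1 → 6; chars 66.
Subsquare: 0.3898/0.0833333 → 4 → e, 0.9518/0.0416667 → 22 → w; chars ew.

EK66ew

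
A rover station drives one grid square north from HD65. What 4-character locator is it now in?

HD66

Latitude square 5; +1 → 6.
The longitude characters are unchanged.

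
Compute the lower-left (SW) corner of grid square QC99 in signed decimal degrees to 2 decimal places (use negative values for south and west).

Field Q=16, C=2: +16·20° lon, +2·10° lat → SW at lon 140°, lat -70°.
Square 9, 9: +9·2° lon, +9·1° lat → SW at lon 158°, lat -61°.
latitude -61.00, longitude 158.00.

-61.00, 158.00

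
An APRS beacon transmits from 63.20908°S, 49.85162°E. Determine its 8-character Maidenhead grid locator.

Offset from 180°W / 90°S: lon 229.85162°, lat 26.79092°.
Field: lon ⌊229.85162/20⌋ = 11 → L; lat ⌊26.79092/10⌋ = 2 → C.
Square: lon ⌊9.85162/2⌋ = 4; lat ⌊6.79092/1⌋ = 6.
Subsquare: lon ⌊1.85162/0.0833333⌋ = 22 → w; lat ⌊0.79092/0.0416667⌋ = 18 → s.
Extended square: lon ⌊0.01829/0.00833333⌋ = 2; lat ⌊0.04092/0.00416667⌋ = 9.

LC46ws29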